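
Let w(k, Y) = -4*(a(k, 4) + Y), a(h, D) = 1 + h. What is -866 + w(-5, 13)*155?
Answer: -6446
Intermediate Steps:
w(k, Y) = -4 - 4*Y - 4*k (w(k, Y) = -4*((1 + k) + Y) = -4*(1 + Y + k) = -4 - 4*Y - 4*k)
-866 + w(-5, 13)*155 = -866 + (-4 - 4*13 - 4*(-5))*155 = -866 + (-4 - 52 + 20)*155 = -866 - 36*155 = -866 - 5580 = -6446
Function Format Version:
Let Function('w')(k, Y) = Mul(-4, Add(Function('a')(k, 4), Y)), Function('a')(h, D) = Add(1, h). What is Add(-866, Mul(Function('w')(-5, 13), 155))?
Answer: -6446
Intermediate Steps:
Function('w')(k, Y) = Add(-4, Mul(-4, Y), Mul(-4, k)) (Function('w')(k, Y) = Mul(-4, Add(Add(1, k), Y)) = Mul(-4, Add(1, Y, k)) = Add(-4, Mul(-4, Y), Mul(-4, k)))
Add(-866, Mul(Function('w')(-5, 13), 155)) = Add(-866, Mul(Add(-4, Mul(-4, 13), Mul(-4, -5)), 155)) = Add(-866, Mul(Add(-4, -52, 20), 155)) = Add(-866, Mul(-36, 155)) = Add(-866, -5580) = -6446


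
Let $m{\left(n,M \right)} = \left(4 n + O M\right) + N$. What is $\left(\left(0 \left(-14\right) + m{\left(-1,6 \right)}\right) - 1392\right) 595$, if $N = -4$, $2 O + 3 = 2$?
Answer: $-834785$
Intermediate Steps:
$O = - \frac{1}{2}$ ($O = - \frac{3}{2} + \frac{1}{2} \cdot 2 = - \frac{3}{2} + 1 = - \frac{1}{2} \approx -0.5$)
$m{\left(n,M \right)} = -4 + 4 n - \frac{M}{2}$ ($m{\left(n,M \right)} = \left(4 n - \frac{M}{2}\right) - 4 = -4 + 4 n - \frac{M}{2}$)
$\left(\left(0 \left(-14\right) + m{\left(-1,6 \right)}\right) - 1392\right) 595 = \left(\left(0 \left(-14\right) - 11\right) - 1392\right) 595 = \left(\left(0 - 11\right) - 1392\right) 595 = \left(-11 - 1392\right) 595 = \left(-1403\right) 595 = -834785$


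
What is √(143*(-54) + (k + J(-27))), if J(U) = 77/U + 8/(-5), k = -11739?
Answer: 2*I*√9854385/45 ≈ 139.52*I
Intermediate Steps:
J(U) = -8/5 + 77/U (J(U) = 77/U + 8*(-⅕) = 77/U - 8/5 = -8/5 + 77/U)
√(143*(-54) + (k + J(-27))) = √(143*(-54) + (-11739 + (-8/5 + 77/(-27)))) = √(-7722 + (-11739 + (-8/5 + 77*(-1/27)))) = √(-7722 + (-11739 + (-8/5 - 77/27))) = √(-7722 + (-11739 - 601/135)) = √(-7722 - 1585366/135) = √(-2627836/135) = 2*I*√9854385/45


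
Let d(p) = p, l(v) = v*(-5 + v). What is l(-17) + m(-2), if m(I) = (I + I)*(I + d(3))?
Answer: 370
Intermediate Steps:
m(I) = 2*I*(3 + I) (m(I) = (I + I)*(I + 3) = (2*I)*(3 + I) = 2*I*(3 + I))
l(-17) + m(-2) = -17*(-5 - 17) + 2*(-2)*(3 - 2) = -17*(-22) + 2*(-2)*1 = 374 - 4 = 370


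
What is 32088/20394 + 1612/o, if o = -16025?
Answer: 80222512/54468975 ≈ 1.4728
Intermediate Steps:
32088/20394 + 1612/o = 32088/20394 + 1612/(-16025) = 32088*(1/20394) + 1612*(-1/16025) = 5348/3399 - 1612/16025 = 80222512/54468975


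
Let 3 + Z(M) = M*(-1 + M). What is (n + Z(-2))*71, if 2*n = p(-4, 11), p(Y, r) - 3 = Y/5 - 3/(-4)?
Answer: 12709/40 ≈ 317.73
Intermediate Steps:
Z(M) = -3 + M*(-1 + M)
p(Y, r) = 15/4 + Y/5 (p(Y, r) = 3 + (Y/5 - 3/(-4)) = 3 + (Y*(1/5) - 3*(-1/4)) = 3 + (Y/5 + 3/4) = 3 + (3/4 + Y/5) = 15/4 + Y/5)
n = 59/40 (n = (15/4 + (1/5)*(-4))/2 = (15/4 - 4/5)/2 = (1/2)*(59/20) = 59/40 ≈ 1.4750)
(n + Z(-2))*71 = (59/40 + (-3 + (-2)**2 - 1*(-2)))*71 = (59/40 + (-3 + 4 + 2))*71 = (59/40 + 3)*71 = (179/40)*71 = 12709/40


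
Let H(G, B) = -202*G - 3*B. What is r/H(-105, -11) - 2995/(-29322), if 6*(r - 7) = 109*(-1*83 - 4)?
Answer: 2914103/103814541 ≈ 0.028070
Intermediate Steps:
r = -3147/2 (r = 7 + (109*(-1*83 - 4))/6 = 7 + (109*(-83 - 4))/6 = 7 + (109*(-87))/6 = 7 + (1/6)*(-9483) = 7 - 3161/2 = -3147/2 ≈ -1573.5)
r/H(-105, -11) - 2995/(-29322) = -3147/(2*(-202*(-105) - 3*(-11))) - 2995/(-29322) = -3147/(2*(21210 + 33)) - 2995*(-1/29322) = -3147/2/21243 + 2995/29322 = -3147/2*1/21243 + 2995/29322 = -1049/14162 + 2995/29322 = 2914103/103814541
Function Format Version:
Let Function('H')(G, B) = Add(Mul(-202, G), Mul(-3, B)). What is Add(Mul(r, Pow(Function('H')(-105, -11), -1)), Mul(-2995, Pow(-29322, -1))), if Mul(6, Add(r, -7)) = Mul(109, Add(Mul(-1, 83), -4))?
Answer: Rational(2914103, 103814541) ≈ 0.028070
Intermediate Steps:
r = Rational(-3147, 2) (r = Add(7, Mul(Rational(1, 6), Mul(109, Add(Mul(-1, 83), -4)))) = Add(7, Mul(Rational(1, 6), Mul(109, Add(-83, -4)))) = Add(7, Mul(Rational(1, 6), Mul(109, -87))) = Add(7, Mul(Rational(1, 6), -9483)) = Add(7, Rational(-3161, 2)) = Rational(-3147, 2) ≈ -1573.5)
Add(Mul(r, Pow(Function('H')(-105, -11), -1)), Mul(-2995, Pow(-29322, -1))) = Add(Mul(Rational(-3147, 2), Pow(Add(Mul(-202, -105), Mul(-3, -11)), -1)), Mul(-2995, Pow(-29322, -1))) = Add(Mul(Rational(-3147, 2), Pow(Add(21210, 33), -1)), Mul(-2995, Rational(-1, 29322))) = Add(Mul(Rational(-3147, 2), Pow(21243, -1)), Rational(2995, 29322)) = Add(Mul(Rational(-3147, 2), Rational(1, 21243)), Rational(2995, 29322)) = Add(Rational(-1049, 14162), Rational(2995, 29322)) = Rational(2914103, 103814541)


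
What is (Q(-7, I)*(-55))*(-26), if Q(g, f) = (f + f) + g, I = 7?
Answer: 10010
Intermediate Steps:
Q(g, f) = g + 2*f (Q(g, f) = 2*f + g = g + 2*f)
(Q(-7, I)*(-55))*(-26) = ((-7 + 2*7)*(-55))*(-26) = ((-7 + 14)*(-55))*(-26) = (7*(-55))*(-26) = -385*(-26) = 10010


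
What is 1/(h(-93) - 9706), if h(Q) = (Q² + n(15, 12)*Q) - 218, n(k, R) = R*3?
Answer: -1/4623 ≈ -0.00021631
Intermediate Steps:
n(k, R) = 3*R
h(Q) = -218 + Q² + 36*Q (h(Q) = (Q² + (3*12)*Q) - 218 = (Q² + 36*Q) - 218 = -218 + Q² + 36*Q)
1/(h(-93) - 9706) = 1/((-218 + (-93)² + 36*(-93)) - 9706) = 1/((-218 + 8649 - 3348) - 9706) = 1/(5083 - 9706) = 1/(-4623) = -1/4623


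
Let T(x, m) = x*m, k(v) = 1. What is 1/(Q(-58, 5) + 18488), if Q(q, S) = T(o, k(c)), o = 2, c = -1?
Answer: 1/18490 ≈ 5.4083e-5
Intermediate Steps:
T(x, m) = m*x
Q(q, S) = 2 (Q(q, S) = 1*2 = 2)
1/(Q(-58, 5) + 18488) = 1/(2 + 18488) = 1/18490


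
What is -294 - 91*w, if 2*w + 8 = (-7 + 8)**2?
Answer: 49/2 ≈ 24.500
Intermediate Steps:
w = -7/2 (w = -4 + (-7 + 8)**2/2 = -4 + (1/2)*1**2 = -4 + (1/2)*1 = -4 + 1/2 = -7/2 ≈ -3.5000)
-294 - 91*w = -294 - 91*(-7/2) = -294 + 637/2 = 49/2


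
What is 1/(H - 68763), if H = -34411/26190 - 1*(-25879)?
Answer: -26190/1123166371 ≈ -2.3318e-5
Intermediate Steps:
H = 677736599/26190 (H = -34411*1/26190 + 25879 = -34411/26190 + 25879 = 677736599/26190 ≈ 25878.)
1/(H - 68763) = 1/(677736599/26190 - 68763) = 1/(-1123166371/26190) = -26190/1123166371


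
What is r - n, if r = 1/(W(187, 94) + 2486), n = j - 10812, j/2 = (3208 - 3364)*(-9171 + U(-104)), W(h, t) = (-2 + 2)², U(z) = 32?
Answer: -7061622215/2486 ≈ -2.8406e+6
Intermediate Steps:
W(h, t) = 0 (W(h, t) = 0² = 0)
j = 2851368 (j = 2*((3208 - 3364)*(-9171 + 32)) = 2*(-156*(-9139)) = 2*1425684 = 2851368)
n = 2840556 (n = 2851368 - 10812 = 2840556)
r = 1/2486 (r = 1/(0 + 2486) = 1/2486 ≈ 0.00040225)
r - n = 1/2486 - 1*2840556 = 1/2486 - 2840556 = -7061622215/2486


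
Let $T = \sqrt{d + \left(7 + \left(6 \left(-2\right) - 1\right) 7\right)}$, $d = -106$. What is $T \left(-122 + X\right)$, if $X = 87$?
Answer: $- 35 i \sqrt{190} \approx - 482.44 i$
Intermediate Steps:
$T = i \sqrt{190}$ ($T = \sqrt{-106 + \left(7 + \left(6 \left(-2\right) - 1\right) 7\right)} = \sqrt{-106 + \left(7 + \left(-12 - 1\right) 7\right)} = \sqrt{-106 + \left(7 - 91\right)} = \sqrt{-106 - 84} = \sqrt{-190} = i \sqrt{190} \approx 13.784 i$)
$T \left(-122 + X\right) = i \sqrt{190} \left(-122 + 87\right) = i \sqrt{190} \left(-35\right) = - 35 i \sqrt{190}$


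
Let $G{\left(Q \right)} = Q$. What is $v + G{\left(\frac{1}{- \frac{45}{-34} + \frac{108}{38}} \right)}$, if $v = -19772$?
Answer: $- \frac{53205806}{2691} \approx -19772.0$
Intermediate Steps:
$v + G{\left(\frac{1}{- \frac{45}{-34} + \frac{108}{38}} \right)} = -19772 + \frac{1}{- \frac{45}{-34} + \frac{108}{38}} = -19772 + \frac{1}{\left(-45\right) \left(- \frac{1}{34}\right) + 108 \cdot \frac{1}{38}} = -19772 + \frac{1}{\frac{45}{34} + \frac{54}{19}} = -19772 + \frac{1}{\frac{2691}{646}} = -19772 + \frac{646}{2691} = - \frac{53205806}{2691}$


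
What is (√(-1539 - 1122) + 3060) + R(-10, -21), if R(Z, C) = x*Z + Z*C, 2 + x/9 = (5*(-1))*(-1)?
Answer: 3000 + I*√2661 ≈ 3000.0 + 51.585*I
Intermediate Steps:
x = 27 (x = -18 + 9*((5*(-1))*(-1)) = -18 + 9*(-5*(-1)) = -18 + 9*5 = -18 + 45 = 27)
R(Z, C) = 27*Z + C*Z (R(Z, C) = 27*Z + Z*C = 27*Z + C*Z)
(√(-1539 - 1122) + 3060) + R(-10, -21) = (√(-1539 - 1122) + 3060) - 10*(27 - 21) = (√(-2661) + 3060) - 10*6 = (I*√2661 + 3060) - 60 = (3060 + I*√2661) - 60 = 3000 + I*√2661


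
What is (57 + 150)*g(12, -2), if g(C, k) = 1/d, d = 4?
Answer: 207/4 ≈ 51.750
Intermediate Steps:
g(C, k) = ¼ (g(C, k) = 1/4 = ¼)
(57 + 150)*g(12, -2) = (57 + 150)*(¼) = 207*(¼) = 207/4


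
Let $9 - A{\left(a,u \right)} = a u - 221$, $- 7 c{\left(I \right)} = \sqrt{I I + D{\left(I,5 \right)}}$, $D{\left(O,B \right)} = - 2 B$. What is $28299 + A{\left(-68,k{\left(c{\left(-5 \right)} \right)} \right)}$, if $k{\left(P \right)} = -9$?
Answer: $27917$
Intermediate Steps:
$c{\left(I \right)} = - \frac{\sqrt{-10 + I^{2}}}{7}$ ($c{\left(I \right)} = - \frac{\sqrt{I I - 10}}{7} = - \frac{\sqrt{I^{2} - 10}}{7} = - \frac{\sqrt{-10 + I^{2}}}{7}$)
$A{\left(a,u \right)} = 230 - a u$ ($A{\left(a,u \right)} = 9 - \left(a u - 221\right) = 9 - \left(-221 + a u\right) = 230 - a u$)
$28299 + A{\left(-68,k{\left(c{\left(-5 \right)} \right)} \right)} = 28299 + \left(230 - \left(-68\right) \left(-9\right)\right) = 28299 + \left(230 - 612\right) = 28299 - 382 = 27917$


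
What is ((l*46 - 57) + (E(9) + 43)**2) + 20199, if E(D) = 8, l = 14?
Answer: 23387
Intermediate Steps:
((l*46 - 57) + (E(9) + 43)**2) + 20199 = ((14*46 - 57) + (8 + 43)**2) + 20199 = ((644 - 57) + 51**2) + 20199 = (587 + 2601) + 20199 = 3188 + 20199 = 23387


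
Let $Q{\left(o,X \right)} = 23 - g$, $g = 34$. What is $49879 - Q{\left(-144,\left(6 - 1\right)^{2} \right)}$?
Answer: $49890$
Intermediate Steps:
$Q{\left(o,X \right)} = -11$ ($Q{\left(o,X \right)} = 23 - 34 = -11$)
$49879 - Q{\left(-144,\left(6 - 1\right)^{2} \right)} = 49879 - -11 = 49879 + 11 = 49890$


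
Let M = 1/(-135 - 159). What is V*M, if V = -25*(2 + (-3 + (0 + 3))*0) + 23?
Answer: 9/98 ≈ 0.091837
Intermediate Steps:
M = -1/294 (M = 1/(-294) = -1/294 ≈ -0.0034014)
V = -27 (V = -25*(2 + (-3 + 3)*0) + 23 = -25*(2 + 0*0) + 23 = -25*(2 + 0) + 23 = -25*2 + 23 = -50 + 23 = -27)
V*M = -27*(-1/294) = 9/98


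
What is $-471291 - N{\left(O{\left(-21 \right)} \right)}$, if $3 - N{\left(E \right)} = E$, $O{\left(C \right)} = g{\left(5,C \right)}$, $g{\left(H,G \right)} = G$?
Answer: $-471315$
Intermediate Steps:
$O{\left(C \right)} = C$
$N{\left(E \right)} = 3 - E$
$-471291 - N{\left(O{\left(-21 \right)} \right)} = -471291 - \left(3 - -21\right) = -471291 - \left(3 + 21\right) = -471291 - 24 = -471315$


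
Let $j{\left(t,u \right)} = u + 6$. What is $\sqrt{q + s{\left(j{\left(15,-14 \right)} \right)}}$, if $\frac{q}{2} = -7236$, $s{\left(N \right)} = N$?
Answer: $4 i \sqrt{905} \approx 120.33 i$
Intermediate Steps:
$j{\left(t,u \right)} = 6 + u$
$q = -14472$ ($q = 2 \left(-7236\right) = -14472$)
$\sqrt{q + s{\left(j{\left(15,-14 \right)} \right)}} = \sqrt{-14472 + \left(6 - 14\right)} = \sqrt{-14472 - 8} = \sqrt{-14480} = 4 i \sqrt{905}$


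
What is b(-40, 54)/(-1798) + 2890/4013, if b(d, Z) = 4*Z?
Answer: 2164706/3607687 ≈ 0.60003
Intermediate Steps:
b(-40, 54)/(-1798) + 2890/4013 = (4*54)/(-1798) + 2890/4013 = 216*(-1/1798) + 2890*(1/4013) = -108/899 + 2890/4013 = 2164706/3607687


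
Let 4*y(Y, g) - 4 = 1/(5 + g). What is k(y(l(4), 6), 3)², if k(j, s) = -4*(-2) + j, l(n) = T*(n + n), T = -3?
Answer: 157609/1936 ≈ 81.410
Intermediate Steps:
l(n) = -6*n (l(n) = -3*(n + n) = -6*n)
y(Y, g) = 1 + 1/(4*(5 + g))
k(j, s) = 8 + j
k(y(l(4), 6), 3)² = (8 + (21/4 + 6)/(5 + 6))² = (8 + (45/4)/11)² = (8 + (1/11)*(45/4))² = (8 + 45/44)² = (397/44)² = 157609/1936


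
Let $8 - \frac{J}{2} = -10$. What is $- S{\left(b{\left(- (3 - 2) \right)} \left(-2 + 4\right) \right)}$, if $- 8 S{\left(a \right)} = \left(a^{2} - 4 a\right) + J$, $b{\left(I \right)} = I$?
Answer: $6$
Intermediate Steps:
$J = 36$ ($J = 16 - -20 = 16 + 20 = 36$)
$S{\left(a \right)} = - \frac{9}{2} + \frac{a}{2} - \frac{a^{2}}{8}$ ($S{\left(a \right)} = - \frac{\left(a^{2} - 4 a\right) + 36}{8} = - \frac{36 + a^{2} - 4 a}{8} = - \frac{9}{2} + \frac{a}{2} - \frac{a^{2}}{8}$)
$- S{\left(b{\left(- (3 - 2) \right)} \left(-2 + 4\right) \right)} = - (- \frac{9}{2} + \frac{- (3 - 2) \left(-2 + 4\right)}{2} - \frac{\left(- (3 - 2) \left(-2 + 4\right)\right)^{2}}{8}) = - (- \frac{9}{2} + \frac{- (3 - 2) 2}{2} - \frac{\left(- (3 - 2) 2\right)^{2}}{8}) = - (- \frac{9}{2} + \frac{\left(-1\right) 1 \cdot 2}{2} - \frac{\left(\left(-1\right) 1 \cdot 2\right)^{2}}{8}) = - (- \frac{9}{2} + \frac{\left(-1\right) 2}{2} - \frac{\left(\left(-1\right) 2\right)^{2}}{8}) = - (- \frac{9}{2} + \frac{1}{2} \left(-2\right) - \frac{\left(-2\right)^{2}}{8}) = - (- \frac{9}{2} - 1 - \frac{1}{2}) = \left(-1\right) \left(-6\right) = 6$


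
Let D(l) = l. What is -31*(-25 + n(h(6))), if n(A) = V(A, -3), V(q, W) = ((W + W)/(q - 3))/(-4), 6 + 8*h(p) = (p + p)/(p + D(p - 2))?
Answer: 9455/12 ≈ 787.92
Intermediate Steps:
h(p) = -¾ + p/(4*(-2 + 2*p)) (h(p) = -¾ + ((p + p)/(p + (p - 2)))/8 = -¾ + ((2*p)/(p + (-2 + p)))/8 = -¾ + ((2*p)/(-2 + 2*p))/8 = -¾ + (2*p/(-2 + 2*p))/8 = -¾ + p/(4*(-2 + 2*p)))
V(q, W) = -W/(2*(-3 + q)) (V(q, W) = ((2*W)/(-3 + q))*(-¼) = (2*W/(-3 + q))*(-¼) = -W/(2*(-3 + q)))
n(A) = 3/(-6 + 2*A) (n(A) = -1*(-3)/(-6 + 2*A) = 3/(-6 + 2*A))
-31*(-25 + n(h(6))) = -31*(-25 + 3/(2*(-3 + (6 - 5*6)/(8*(-1 + 6))))) = -31*(-25 + 3/(2*(-3 + (⅛)*(6 - 30)/5))) = -31*(-25 + 3/(2*(-3 + (⅛)*(⅕)*(-24)))) = -31*(-25 + 3/(2*(-3 - ⅗))) = -31*(-25 + 3/(2*(-18/5))) = -31*(-25 + (3/2)*(-5/18)) = -31*(-25 - 5/12) = -31*(-305/12) = 9455/12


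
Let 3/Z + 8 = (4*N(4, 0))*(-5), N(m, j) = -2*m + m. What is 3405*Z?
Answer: 1135/8 ≈ 141.88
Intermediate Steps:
N(m, j) = -m
Z = 1/24 (Z = 3/(-8 + (4*(-1*4))*(-5)) = 3/(-8 + (4*(-4))*(-5)) = 3/(-8 - 16*(-5)) = 3/(-8 + 80) = 3/72 = 3*(1/72) = 1/24 ≈ 0.041667)
3405*Z = 3405*(1/24) = 1135/8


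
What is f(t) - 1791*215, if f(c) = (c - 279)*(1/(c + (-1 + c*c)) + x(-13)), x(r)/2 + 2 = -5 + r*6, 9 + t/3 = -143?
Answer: -53968400820/207479 ≈ -2.6012e+5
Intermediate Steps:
t = -456 (t = -27 + 3*(-143) = -27 - 429 = -456)
x(r) = -14 + 12*r (x(r) = -4 + 2*(-5 + r*6) = -4 + 2*(-5 + 6*r) = -4 + (-10 + 12*r) = -14 + 12*r)
f(c) = (-279 + c)*(-170 + 1/(-1 + c + c²)) (f(c) = (c - 279)*(1/(c + (-1 + c*c)) + (-14 + 12*(-13))) = (-279 + c)*(1/(c + (-1 + c²)) + (-14 - 156)) = (-279 + c)*(1/(-1 + c + c²) - 170) = (-279 + c)*(-170 + 1/(-1 + c + c²)))
f(t) - 1791*215 = (-47709 - 170*(-456)³ + 47260*(-456)² + 47601*(-456))/(-1 - 456 + (-456)²) - 1791*215 = (-47709 - 170*(-94818816) + 47260*207936 - 21706056)/(-1 - 456 + 207936) - 385065 = (-47709 + 16119198720 + 9827055360 - 21706056)/207479 - 385065 = (1/207479)*25924500315 - 385065 = 25924500315/207479 - 385065 = -53968400820/207479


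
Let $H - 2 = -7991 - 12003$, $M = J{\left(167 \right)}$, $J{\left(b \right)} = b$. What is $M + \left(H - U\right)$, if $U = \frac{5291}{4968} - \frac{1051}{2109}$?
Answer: $- \frac{69240870917}{3492504} \approx -19826.0$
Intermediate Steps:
$M = 167$
$U = \frac{1979117}{3492504}$ ($U = 5291 \cdot \frac{1}{4968} - \frac{1051}{2109} = \frac{5291}{4968} - \frac{1051}{2109} = \frac{1979117}{3492504} \approx 0.56668$)
$H = -19992$ ($H = 2 - 19994 = -19992$)
$M + \left(H - U\right) = 167 - \frac{69824119085}{3492504} = - \frac{69240870917}{3492504}$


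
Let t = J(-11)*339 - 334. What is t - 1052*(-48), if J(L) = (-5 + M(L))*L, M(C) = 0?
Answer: 68807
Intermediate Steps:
J(L) = -5*L (J(L) = (-5 + 0)*L = -5*L)
t = 18311 (t = -5*(-11)*339 - 334 = 55*339 - 334 = 18645 - 334 = 18311)
t - 1052*(-48) = 18311 - 1052*(-48) = 18311 + 50496 = 68807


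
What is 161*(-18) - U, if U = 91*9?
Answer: -3717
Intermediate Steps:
U = 819
161*(-18) - U = 161*(-18) - 1*819 = -2898 - 819 = -3717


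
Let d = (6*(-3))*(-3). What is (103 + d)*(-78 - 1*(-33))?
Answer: -7065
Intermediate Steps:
d = 54 (d = -18*(-3) = 54)
(103 + d)*(-78 - 1*(-33)) = (103 + 54)*(-78 - 1*(-33)) = 157*(-78 + 33) = 157*(-45) = -7065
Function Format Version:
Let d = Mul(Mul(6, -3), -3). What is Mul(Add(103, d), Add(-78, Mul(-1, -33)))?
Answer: -7065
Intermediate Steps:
d = 54 (d = Mul(-18, -3) = 54)
Mul(Add(103, d), Add(-78, Mul(-1, -33))) = Mul(Add(103, 54), Add(-78, Mul(-1, -33))) = Mul(157, Add(-78, 33)) = Mul(157, -45) = -7065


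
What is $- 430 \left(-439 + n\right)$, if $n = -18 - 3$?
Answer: $197800$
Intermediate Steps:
$n = -21$ ($n = -18 - 3 = -21$)
$- 430 \left(-439 + n\right) = - 430 \left(-439 - 21\right) = \left(-430\right) \left(-460\right) = 197800$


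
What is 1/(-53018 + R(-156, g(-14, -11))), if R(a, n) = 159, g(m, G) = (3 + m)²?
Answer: -1/52859 ≈ -1.8918e-5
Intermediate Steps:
1/(-53018 + R(-156, g(-14, -11))) = 1/(-53018 + 159) = 1/(-52859) = -1/52859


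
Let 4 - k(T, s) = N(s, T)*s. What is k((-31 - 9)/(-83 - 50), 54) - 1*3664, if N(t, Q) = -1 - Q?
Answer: -477438/133 ≈ -3589.8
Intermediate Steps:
k(T, s) = 4 - s*(-1 - T) (k(T, s) = 4 - (-1 - T)*s = 4 - s*(-1 - T))
k((-31 - 9)/(-83 - 50), 54) - 1*3664 = (4 + 54*(1 + (-31 - 9)/(-83 - 50))) - 1*3664 = (4 + 54*(1 - 40/(-133))) - 3664 = (4 + 54*(1 - 40*(-1/133))) - 3664 = (4 + 54*(1 + 40/133)) - 3664 = (4 + 54*(173/133)) - 3664 = (4 + 9342/133) - 3664 = 9874/133 - 3664 = -477438/133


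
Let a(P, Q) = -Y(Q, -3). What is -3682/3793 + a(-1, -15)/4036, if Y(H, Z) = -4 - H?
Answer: -14902275/15308548 ≈ -0.97346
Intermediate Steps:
a(P, Q) = 4 + Q (a(P, Q) = -(-4 - Q) = 4 + Q)
-3682/3793 + a(-1, -15)/4036 = -3682/3793 + (4 - 15)/4036 = -3682*1/3793 - 11*1/4036 = -3682/3793 - 11/4036 = -14902275/15308548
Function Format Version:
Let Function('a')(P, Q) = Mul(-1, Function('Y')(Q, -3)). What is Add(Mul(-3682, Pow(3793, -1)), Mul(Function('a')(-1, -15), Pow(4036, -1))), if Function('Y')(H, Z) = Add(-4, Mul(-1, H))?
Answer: Rational(-14902275, 15308548) ≈ -0.97346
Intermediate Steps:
Function('a')(P, Q) = Add(4, Q) (Function('a')(P, Q) = Mul(-1, Add(-4, Mul(-1, Q))) = Add(4, Q))
Add(Mul(-3682, Pow(3793, -1)), Mul(Function('a')(-1, -15), Pow(4036, -1))) = Add(Mul(-3682, Pow(3793, -1)), Mul(Add(4, -15), Pow(4036, -1))) = Add(Mul(-3682, Rational(1, 3793)), Mul(-11, Rational(1, 4036))) = Add(Rational(-3682, 3793), Rational(-11, 4036)) = Rational(-14902275, 15308548)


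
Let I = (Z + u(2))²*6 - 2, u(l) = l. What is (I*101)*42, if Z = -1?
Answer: 16968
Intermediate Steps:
I = 4 (I = (-1 + 2)²*6 - 2 = 1²*6 - 2 = 1*6 - 2 = 6 - 2 = 4)
(I*101)*42 = (4*101)*42 = 404*42 = 16968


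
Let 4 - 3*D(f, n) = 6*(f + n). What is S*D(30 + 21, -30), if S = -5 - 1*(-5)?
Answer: 0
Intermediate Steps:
S = 0 (S = -5 + 5 = 0)
D(f, n) = 4/3 - 2*f - 2*n (D(f, n) = 4/3 - 2*(f + n) = 4/3 - (6*f + 6*n)/3 = 4/3 + (-2*f - 2*n) = 4/3 - 2*f - 2*n)
S*D(30 + 21, -30) = 0*(4/3 - 2*(30 + 21) - 2*(-30)) = 0*(4/3 - 2*51 + 60) = 0*(4/3 - 102 + 60) = 0*(-122/3) = 0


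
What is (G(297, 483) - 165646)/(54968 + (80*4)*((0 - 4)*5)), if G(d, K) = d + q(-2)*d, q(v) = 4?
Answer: -164161/48568 ≈ -3.3800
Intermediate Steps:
G(d, K) = 5*d (G(d, K) = d + 4*d = 5*d)
(G(297, 483) - 165646)/(54968 + (80*4)*((0 - 4)*5)) = (5*297 - 165646)/(54968 + (80*4)*((0 - 4)*5)) = (1485 - 165646)/(54968 + 320*(-4*5)) = -164161/(54968 + 320*(-20)) = -164161/(54968 - 6400) = -164161/48568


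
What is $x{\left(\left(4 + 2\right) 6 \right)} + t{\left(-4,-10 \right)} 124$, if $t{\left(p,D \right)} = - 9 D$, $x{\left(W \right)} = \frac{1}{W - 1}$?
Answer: $\frac{390601}{35} \approx 11160.0$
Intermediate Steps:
$x{\left(W \right)} = \frac{1}{-1 + W}$
$x{\left(\left(4 + 2\right) 6 \right)} + t{\left(-4,-10 \right)} 124 = \frac{1}{-1 + \left(4 + 2\right) 6} + \left(-9\right) \left(-10\right) 124 = \frac{1}{-1 + 6 \cdot 6} + 90 \cdot 124 = \frac{1}{-1 + 36} + 11160 = \frac{1}{35} + 11160 = \frac{390601}{35}$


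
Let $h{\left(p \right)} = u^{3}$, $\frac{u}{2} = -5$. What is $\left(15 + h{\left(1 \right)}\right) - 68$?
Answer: $-1053$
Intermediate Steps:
$u = -10$ ($u = 2 \left(-5\right) = -10$)
$h{\left(p \right)} = -1000$ ($h{\left(p \right)} = \left(-10\right)^{3} = -1000$)
$\left(15 + h{\left(1 \right)}\right) - 68 = \left(15 - 1000\right) - 68 = -985 - 68 = -1053$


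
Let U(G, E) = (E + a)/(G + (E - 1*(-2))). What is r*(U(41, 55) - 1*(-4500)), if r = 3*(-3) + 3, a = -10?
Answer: -1323135/49 ≈ -27003.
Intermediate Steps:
U(G, E) = (-10 + E)/(2 + E + G) (U(G, E) = (E - 10)/(G + (E - 1*(-2))) = (-10 + E)/(G + (E + 2)) = (-10 + E)/(G + (2 + E)) = (-10 + E)/(2 + E + G))
r = -6 (r = -9 + 3 = -6)
r*(U(41, 55) - 1*(-4500)) = -6*((-10 + 55)/(2 + 55 + 41) - 1*(-4500)) = -6*(45/98 + 4500) = -6*441045/98 = -1323135/49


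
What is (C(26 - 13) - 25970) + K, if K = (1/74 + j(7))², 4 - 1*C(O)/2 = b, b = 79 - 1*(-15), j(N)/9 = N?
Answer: -121453831/5476 ≈ -22179.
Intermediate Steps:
j(N) = 9*N
b = 94 (b = 79 + 15 = 94)
C(O) = -180 (C(O) = 8 - 2*94 = 8 - 188 = -180)
K = 21743569/5476 (K = (1/74 + 9*7)² = (1/74 + 63)² = (4663/74)² = 21743569/5476 ≈ 3970.7)
(C(26 - 13) - 25970) + K = (-180 - 25970) + 21743569/5476 = -26150 + 21743569/5476 = -121453831/5476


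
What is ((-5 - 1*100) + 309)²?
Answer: 41616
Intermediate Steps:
((-5 - 1*100) + 309)² = ((-5 - 100) + 309)² = (-105 + 309)² = 204² = 41616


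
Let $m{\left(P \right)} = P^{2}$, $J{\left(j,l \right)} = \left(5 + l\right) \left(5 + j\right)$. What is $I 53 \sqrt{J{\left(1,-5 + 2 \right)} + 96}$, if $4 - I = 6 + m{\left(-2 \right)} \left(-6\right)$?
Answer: $6996 \sqrt{3} \approx 12117.0$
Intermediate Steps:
$J{\left(j,l \right)} = \left(5 + j\right) \left(5 + l\right)$
$I = 22$ ($I = 4 - \left(6 + \left(-2\right)^{2} \left(-6\right)\right) = 4 - \left(6 + 4 \left(-6\right)\right) = 4 - \left(6 - 24\right) = 4 - -18 = 4 + 18 = 22$)
$I 53 \sqrt{J{\left(1,-5 + 2 \right)} + 96} = 22 \cdot 53 \sqrt{\left(25 + 5 \cdot 1 + 5 \left(-5 + 2\right) + 1 \left(-5 + 2\right)\right) + 96} = 1166 \sqrt{\left(25 + 5 + 5 \left(-3\right) + 1 \left(-3\right)\right) + 96} = 1166 \sqrt{\left(25 + 5 - 15 - 3\right) + 96} = 1166 \sqrt{12 + 96} = 1166 \sqrt{108} = 1166 \cdot 6 \sqrt{3} = 6996 \sqrt{3}$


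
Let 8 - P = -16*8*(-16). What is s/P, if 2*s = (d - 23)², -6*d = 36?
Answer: -841/4080 ≈ -0.20613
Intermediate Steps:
d = -6 (d = -⅙*36 = -6)
s = 841/2 (s = (-6 - 23)²/2 = (½)*(-29)² = (½)*841 = 841/2 ≈ 420.50)
P = -2040 (P = 8 - (-16*8)*(-16) = 8 - (-128)*(-16) = 8 - 1*2048 = 8 - 2048 = -2040)
s/P = (841/2)/(-2040) = (841/2)*(-1/2040) = -841/4080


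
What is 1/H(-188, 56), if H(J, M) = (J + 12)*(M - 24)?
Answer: -1/5632 ≈ -0.00017756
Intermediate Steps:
H(J, M) = (-24 + M)*(12 + J) (H(J, M) = (12 + J)*(-24 + M) = (-24 + M)*(12 + J))
1/H(-188, 56) = 1/(-288 - 24*(-188) + 12*56 - 188*56) = 1/(-288 + 4512 + 672 - 10528) = 1/(-5632) = -1/5632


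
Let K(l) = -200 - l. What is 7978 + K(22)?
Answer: 7756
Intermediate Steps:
7978 + K(22) = 7978 + (-200 - 1*22) = 7978 + (-200 - 22) = 7978 - 222 = 7756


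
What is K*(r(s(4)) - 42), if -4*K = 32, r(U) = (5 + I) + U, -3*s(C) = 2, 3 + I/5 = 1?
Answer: 1144/3 ≈ 381.33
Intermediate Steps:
I = -10 (I = -15 + 5*1 = -15 + 5 = -10)
s(C) = -⅔ (s(C) = -⅓*2 = -⅔)
r(U) = -5 + U (r(U) = (5 - 10) + U = -5 + U)
K = -8 (K = -¼*32 = -8)
K*(r(s(4)) - 42) = -8*((-5 - ⅔) - 42) = -8*(-17/3 - 42) = -8*(-143/3) = 1144/3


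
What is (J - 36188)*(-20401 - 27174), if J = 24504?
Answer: 555866300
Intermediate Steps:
(J - 36188)*(-20401 - 27174) = (24504 - 36188)*(-20401 - 27174) = -11684*(-47575) = 555866300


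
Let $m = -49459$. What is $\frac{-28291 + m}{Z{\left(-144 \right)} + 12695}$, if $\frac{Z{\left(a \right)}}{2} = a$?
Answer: $- \frac{77750}{12407} \approx -6.2666$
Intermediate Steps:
$Z{\left(a \right)} = 2 a$
$\frac{-28291 + m}{Z{\left(-144 \right)} + 12695} = \frac{-28291 - 49459}{2 \left(-144\right) + 12695} = - \frac{77750}{-288 + 12695} = - \frac{77750}{12407}$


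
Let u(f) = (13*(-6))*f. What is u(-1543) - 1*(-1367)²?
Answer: -1748335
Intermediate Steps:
u(f) = -78*f
u(-1543) - 1*(-1367)² = -78*(-1543) - 1*(-1367)² = 120354 - 1*1868689 = 120354 - 1868689 = -1748335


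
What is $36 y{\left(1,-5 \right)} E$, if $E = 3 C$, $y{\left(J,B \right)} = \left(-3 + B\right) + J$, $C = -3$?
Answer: $2268$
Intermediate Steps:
$y{\left(J,B \right)} = -3 + B + J$
$E = -9$ ($E = 3 \left(-3\right) = -9$)
$36 y{\left(1,-5 \right)} E = 36 \left(-3 - 5 + 1\right) \left(-9\right) = 36 \left(-7\right) \left(-9\right) = \left(-252\right) \left(-9\right) = 2268$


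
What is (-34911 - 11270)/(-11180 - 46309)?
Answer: 46181/57489 ≈ 0.80330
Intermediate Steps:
(-34911 - 11270)/(-11180 - 46309) = -46181/(-57489) = -46181*(-1/57489) = 46181/57489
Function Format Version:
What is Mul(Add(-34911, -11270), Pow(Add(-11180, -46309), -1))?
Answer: Rational(46181, 57489) ≈ 0.80330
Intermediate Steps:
Mul(Add(-34911, -11270), Pow(Add(-11180, -46309), -1)) = Mul(-46181, Pow(-57489, -1)) = Mul(-46181, Rational(-1, 57489)) = Rational(46181, 57489)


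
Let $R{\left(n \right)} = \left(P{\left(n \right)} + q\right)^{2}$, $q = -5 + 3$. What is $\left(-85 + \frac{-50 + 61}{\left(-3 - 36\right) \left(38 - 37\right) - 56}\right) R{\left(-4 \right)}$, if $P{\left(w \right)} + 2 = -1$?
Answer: $- \frac{40430}{19} \approx -2127.9$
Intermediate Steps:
$P{\left(w \right)} = -3$ ($P{\left(w \right)} = -2 - 1 = -3$)
$q = -2$
$R{\left(n \right)} = 25$ ($R{\left(n \right)} = \left(-3 - 2\right)^{2} = \left(-5\right)^{2} = 25$)
$\left(-85 + \frac{-50 + 61}{\left(-3 - 36\right) \left(38 - 37\right) - 56}\right) R{\left(-4 \right)} = \left(-85 + \frac{-50 + 61}{\left(-3 - 36\right) \left(38 - 37\right) - 56}\right) 25 = \left(-85 + \frac{11}{\left(-39\right) 1 - 56}\right) 25 = \left(-85 + \frac{11}{-39 - 56}\right) 25 = \left(-85 + \frac{11}{-95}\right) 25 = \left(-85 + 11 \left(- \frac{1}{95}\right)\right) 25 = \left(-85 - \frac{11}{95}\right) 25 = \left(- \frac{8086}{95}\right) 25 = - \frac{40430}{19}$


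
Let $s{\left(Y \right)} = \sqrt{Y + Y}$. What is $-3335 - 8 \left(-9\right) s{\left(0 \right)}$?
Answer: $-3335$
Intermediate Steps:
$s{\left(Y \right)} = \sqrt{2} \sqrt{Y}$ ($s{\left(Y \right)} = \sqrt{2 Y} = \sqrt{2} \sqrt{Y}$)
$-3335 - 8 \left(-9\right) s{\left(0 \right)} = -3335 - 8 \left(-9\right) \sqrt{2} \sqrt{0} = -3335 - - 72 \sqrt{2} \cdot 0 = -3335 - \left(-72\right) 0 = -3335 - 0 = -3335 + 0 = -3335$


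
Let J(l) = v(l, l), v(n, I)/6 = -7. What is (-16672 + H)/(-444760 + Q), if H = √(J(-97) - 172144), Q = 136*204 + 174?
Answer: 8336/208421 - 7*I*√3514/416842 ≈ 0.039996 - 0.00099547*I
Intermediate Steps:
Q = 27918 (Q = 27744 + 174 = 27918)
v(n, I) = -42 (v(n, I) = 6*(-7) = -42)
J(l) = -42
H = 7*I*√3514 (H = √(-42 - 172144) = √(-172186) = 7*I*√3514 ≈ 414.95*I)
(-16672 + H)/(-444760 + Q) = (-16672 + 7*I*√3514)/(-444760 + 27918) = (-16672 + 7*I*√3514)/(-416842) = (-16672 + 7*I*√3514)*(-1/416842) = 8336/208421 - 7*I*√3514/416842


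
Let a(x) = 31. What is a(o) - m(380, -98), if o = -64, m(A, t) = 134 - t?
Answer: -201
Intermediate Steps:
a(o) - m(380, -98) = 31 - (134 - 1*(-98)) = 31 - (134 + 98) = 31 - 1*232 = 31 - 232 = -201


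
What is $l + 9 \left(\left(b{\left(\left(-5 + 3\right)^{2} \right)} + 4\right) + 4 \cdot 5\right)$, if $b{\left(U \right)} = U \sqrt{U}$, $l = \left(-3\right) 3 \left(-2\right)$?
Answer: $306$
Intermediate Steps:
$l = 18$ ($l = \left(-9\right) \left(-2\right) = 18$)
$b{\left(U \right)} = U^{\frac{3}{2}}$
$l + 9 \left(\left(b{\left(\left(-5 + 3\right)^{2} \right)} + 4\right) + 4 \cdot 5\right) = 18 + 9 \left(\left(\left(\left(-5 + 3\right)^{2}\right)^{\frac{3}{2}} + 4\right) + 4 \cdot 5\right) = 18 + 9 \left(\left(\left(\left(-2\right)^{2}\right)^{\frac{3}{2}} + 4\right) + 20\right) = 18 + 9 \left(\left(4^{\frac{3}{2}} + 4\right) + 20\right) = 18 + 9 \left(\left(8 + 4\right) + 20\right) = 18 + 9 \left(12 + 20\right) = 18 + 9 \cdot 32 = 18 + 288 = 306$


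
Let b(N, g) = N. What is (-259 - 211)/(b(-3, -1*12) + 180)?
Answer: -470/177 ≈ -2.6554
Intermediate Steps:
(-259 - 211)/(b(-3, -1*12) + 180) = (-259 - 211)/(-3 + 180) = -470/177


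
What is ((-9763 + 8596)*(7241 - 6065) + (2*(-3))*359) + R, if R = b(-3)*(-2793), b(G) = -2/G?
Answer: -1376408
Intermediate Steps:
R = -1862 (R = -2/(-3)*(-2793) = -2*(-1/3)*(-2793) = (2/3)*(-2793) = -1862)
((-9763 + 8596)*(7241 - 6065) + (2*(-3))*359) + R = ((-9763 + 8596)*(7241 - 6065) + (2*(-3))*359) - 1862 = (-1167*1176 - 6*359) - 1862 = (-1372392 - 2154) - 1862 = -1374546 - 1862 = -1376408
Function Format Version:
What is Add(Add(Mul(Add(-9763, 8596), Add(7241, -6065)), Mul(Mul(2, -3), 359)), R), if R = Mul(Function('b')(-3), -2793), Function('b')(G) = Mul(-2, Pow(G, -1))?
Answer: -1376408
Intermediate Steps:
R = -1862 (R = Mul(Mul(-2, Pow(-3, -1)), -2793) = Mul(Mul(-2, Rational(-1, 3)), -2793) = Mul(Rational(2, 3), -2793) = -1862)
Add(Add(Mul(Add(-9763, 8596), Add(7241, -6065)), Mul(Mul(2, -3), 359)), R) = Add(Add(Mul(Add(-9763, 8596), Add(7241, -6065)), Mul(Mul(2, -3), 359)), -1862) = Add(Add(Mul(-1167, 1176), Mul(-6, 359)), -1862) = Add(Add(-1372392, -2154), -1862) = Add(-1374546, -1862) = -1376408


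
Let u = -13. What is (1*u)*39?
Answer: -507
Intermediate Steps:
(1*u)*39 = (1*(-13))*39 = -13*39 = -507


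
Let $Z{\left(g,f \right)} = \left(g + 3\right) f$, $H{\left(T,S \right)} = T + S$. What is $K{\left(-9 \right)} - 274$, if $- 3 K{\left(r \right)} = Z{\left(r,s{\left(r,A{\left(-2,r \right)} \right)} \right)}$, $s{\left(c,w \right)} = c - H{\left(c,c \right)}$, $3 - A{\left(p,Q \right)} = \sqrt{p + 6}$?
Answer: $-256$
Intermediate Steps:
$H{\left(T,S \right)} = S + T$
$A{\left(p,Q \right)} = 3 - \sqrt{6 + p}$ ($A{\left(p,Q \right)} = 3 - \sqrt{p + 6} = 3 - \sqrt{6 + p}$)
$s{\left(c,w \right)} = - c$ ($s{\left(c,w \right)} = c - \left(c + c\right) = c - 2 c = - c$)
$Z{\left(g,f \right)} = f \left(3 + g\right)$ ($Z{\left(g,f \right)} = \left(3 + g\right) f = f \left(3 + g\right)$)
$K{\left(r \right)} = \frac{r \left(3 + r\right)}{3}$ ($K{\left(r \right)} = - \frac{- r \left(3 + r\right)}{3} = - \frac{\left(-1\right) r \left(3 + r\right)}{3} = \frac{r \left(3 + r\right)}{3}$)
$K{\left(-9 \right)} - 274 = \frac{1}{3} \left(-9\right) \left(3 - 9\right) - 274 = \frac{1}{3} \left(-9\right) \left(-6\right) - 274 = 18 - 274 = -256$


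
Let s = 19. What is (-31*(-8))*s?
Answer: 4712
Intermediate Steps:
(-31*(-8))*s = -31*(-8)*19 = 248*19 = 4712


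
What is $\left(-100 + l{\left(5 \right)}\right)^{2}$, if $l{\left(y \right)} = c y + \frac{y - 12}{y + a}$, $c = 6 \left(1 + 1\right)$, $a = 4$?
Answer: $\frac{134689}{81} \approx 1662.8$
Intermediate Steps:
$c = 12$ ($c = 6 \cdot 2 = 12$)
$l{\left(y \right)} = 12 y + \frac{-12 + y}{4 + y}$ ($l{\left(y \right)} = 12 y + \frac{y - 12}{y + 4} = 12 y + \frac{-12 + y}{4 + y}$)
$\left(-100 + l{\left(5 \right)}\right)^{2} = \left(-100 + \frac{-12 + 12 \cdot 5^{2} + 49 \cdot 5}{4 + 5}\right)^{2} = \left(-100 + \frac{-12 + 12 \cdot 25 + 245}{9}\right)^{2} = \left(-100 + \frac{-12 + 300 + 245}{9}\right)^{2} = \left(-100 + \frac{1}{9} \cdot 533\right)^{2} = \left(-100 + \frac{533}{9}\right)^{2} = \left(- \frac{367}{9}\right)^{2} = \frac{134689}{81}$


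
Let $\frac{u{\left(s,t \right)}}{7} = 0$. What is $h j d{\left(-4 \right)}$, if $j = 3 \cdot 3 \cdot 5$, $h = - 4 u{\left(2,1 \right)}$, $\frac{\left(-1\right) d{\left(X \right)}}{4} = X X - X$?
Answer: $0$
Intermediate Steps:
$u{\left(s,t \right)} = 0$ ($u{\left(s,t \right)} = 7 \cdot 0 = 0$)
$d{\left(X \right)} = - 4 X^{2} + 4 X$ ($d{\left(X \right)} = - 4 \left(X X - X\right) = - 4 \left(X^{2} - X\right) = - 4 X^{2} + 4 X$)
$h = 0$ ($h = \left(-4\right) 0 = 0$)
$j = 45$ ($j = 9 \cdot 5 = 45$)
$h j d{\left(-4 \right)} = 0 \cdot 45 \cdot 4 \left(-4\right) \left(1 - -4\right) = 0 \cdot 4 \left(-4\right) \left(1 + 4\right) = 0 \cdot 4 \left(-4\right) 5 = 0 \left(-80\right) = 0$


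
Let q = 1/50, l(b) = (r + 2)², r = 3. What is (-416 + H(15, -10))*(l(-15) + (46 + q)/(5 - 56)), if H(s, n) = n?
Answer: -4362879/425 ≈ -10266.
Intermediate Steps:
l(b) = 25 (l(b) = (3 + 2)² = 5² = 25)
q = 1/50 ≈ 0.020000
(-416 + H(15, -10))*(l(-15) + (46 + q)/(5 - 56)) = (-416 - 10)*(25 + (46 + 1/50)/(5 - 56)) = -426*(25 + (2301/50)/(-51)) = -426*(25 + (2301/50)*(-1/51)) = -426*(25 - 767/850) = -426*20483/850 = -4362879/425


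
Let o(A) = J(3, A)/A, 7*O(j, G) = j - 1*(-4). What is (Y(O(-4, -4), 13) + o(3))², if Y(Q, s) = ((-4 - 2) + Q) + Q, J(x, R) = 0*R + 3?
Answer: 25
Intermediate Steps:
O(j, G) = 4/7 + j/7 (O(j, G) = (j - 1*(-4))/7 = (j + 4)/7 = (4 + j)/7 = 4/7 + j/7)
J(x, R) = 3 (J(x, R) = 0 + 3 = 3)
Y(Q, s) = -6 + 2*Q (Y(Q, s) = (-6 + Q) + Q = -6 + 2*Q)
o(A) = 3/A
(Y(O(-4, -4), 13) + o(3))² = ((-6 + 2*(4/7 + (⅐)*(-4))) + 3/3)² = ((-6 + 2*(4/7 - 4/7)) + 3*(⅓))² = ((-6 + 2*0) + 1)² = ((-6 + 0) + 1)² = (-6 + 1)² = (-5)² = 25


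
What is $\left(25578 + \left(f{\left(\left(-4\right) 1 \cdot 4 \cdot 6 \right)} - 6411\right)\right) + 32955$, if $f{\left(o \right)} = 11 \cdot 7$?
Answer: $52199$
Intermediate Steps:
$f{\left(o \right)} = 77$
$\left(25578 + \left(f{\left(\left(-4\right) 1 \cdot 4 \cdot 6 \right)} - 6411\right)\right) + 32955 = \left(25578 + \left(77 - 6411\right)\right) + 32955 = \left(25578 - 6334\right) + 32955 = 19244 + 32955 = 52199$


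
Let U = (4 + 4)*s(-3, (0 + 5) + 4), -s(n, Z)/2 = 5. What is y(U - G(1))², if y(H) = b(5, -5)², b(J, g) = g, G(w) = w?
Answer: 625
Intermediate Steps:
s(n, Z) = -10 (s(n, Z) = -2*5 = -10)
U = -80 (U = (4 + 4)*(-10) = 8*(-10) = -80)
y(H) = 25 (y(H) = (-5)² = 25)
y(U - G(1))² = 25² = 625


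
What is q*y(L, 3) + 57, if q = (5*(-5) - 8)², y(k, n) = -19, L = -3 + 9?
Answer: -20634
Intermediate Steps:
L = 6
q = 1089 (q = (-25 - 8)² = (-33)² = 1089)
q*y(L, 3) + 57 = 1089*(-19) + 57 = -20691 + 57 = -20634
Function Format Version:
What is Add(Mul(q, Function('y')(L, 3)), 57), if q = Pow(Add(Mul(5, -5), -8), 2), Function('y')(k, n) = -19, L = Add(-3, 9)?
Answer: -20634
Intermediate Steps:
L = 6
q = 1089 (q = Pow(Add(-25, -8), 2) = Pow(-33, 2) = 1089)
Add(Mul(q, Function('y')(L, 3)), 57) = Add(Mul(1089, -19), 57) = Add(-20691, 57) = -20634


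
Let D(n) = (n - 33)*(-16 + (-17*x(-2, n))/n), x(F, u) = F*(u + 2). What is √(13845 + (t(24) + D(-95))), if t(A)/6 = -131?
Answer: √97890755/95 ≈ 104.15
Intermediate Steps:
x(F, u) = F*(2 + u)
t(A) = -786 (t(A) = 6*(-131) = -786)
D(n) = (-33 + n)*(-16 + (68 + 34*n)/n) (D(n) = (n - 33)*(-16 + (-(-34)*(2 + n))/n) = (-33 + n)*(-16 + (-17*(-4 - 2*n))/n) = (-33 + n)*(-16 + (68 + 34*n)/n))
√(13845 + (t(24) + D(-95))) = √(13845 + (-786 + (-526 - 2244/(-95) + 18*(-95)))) = √(13845 + (-786 + (-526 - 2244*(-1/95) - 1710))) = √(13845 + (-786 + (-526 + 2244/95 - 1710))) = √(13845 + (-786 - 210176/95)) = √(13845 - 284846/95) = √(1030429/95) = √97890755/95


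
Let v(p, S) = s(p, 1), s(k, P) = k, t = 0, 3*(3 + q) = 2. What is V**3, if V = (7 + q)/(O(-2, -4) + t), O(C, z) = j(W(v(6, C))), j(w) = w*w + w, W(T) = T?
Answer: 1/729 ≈ 0.0013717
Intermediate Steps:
q = -7/3 (q = -3 + (1/3)*2 = -3 + 2/3 = -7/3 ≈ -2.3333)
v(p, S) = p
j(w) = w + w**2 (j(w) = w**2 + w = w + w**2)
O(C, z) = 42 (O(C, z) = 6*(1 + 6) = 6*7 = 42)
V = 1/9 (V = (7 - 7/3)/(42 + 0) = (14/3)/42 = (14/3)*(1/42) = 1/9 ≈ 0.11111)
V**3 = (1/9)**3 = 1/729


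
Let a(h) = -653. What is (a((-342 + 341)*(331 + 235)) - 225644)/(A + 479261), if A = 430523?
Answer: -226297/909784 ≈ -0.24874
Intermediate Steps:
(a((-342 + 341)*(331 + 235)) - 225644)/(A + 479261) = (-653 - 225644)/(430523 + 479261) = -226297/909784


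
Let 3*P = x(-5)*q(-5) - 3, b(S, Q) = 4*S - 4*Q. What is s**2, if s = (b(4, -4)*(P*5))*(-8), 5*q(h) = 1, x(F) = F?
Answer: 26214400/9 ≈ 2.9127e+6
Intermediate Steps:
q(h) = 1/5 (q(h) = (1/5)*1 = 1/5)
b(S, Q) = -4*Q + 4*S
P = -4/3 (P = (-5*1/5 - 3)/3 = (-1 - 3)/3 = (1/3)*(-4) = -4/3 ≈ -1.3333)
s = 5120/3 (s = ((-4*(-4) + 4*4)*(-4/3*5))*(-8) = ((16 + 16)*(-20/3))*(-8) = (32*(-20/3))*(-8) = -640/3*(-8) = 5120/3 ≈ 1706.7)
s**2 = (5120/3)**2 = 26214400/9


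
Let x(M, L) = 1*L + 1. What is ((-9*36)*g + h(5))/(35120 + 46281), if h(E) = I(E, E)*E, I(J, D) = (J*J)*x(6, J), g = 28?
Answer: -8322/81401 ≈ -0.10223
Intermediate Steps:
x(M, L) = 1 + L (x(M, L) = L + 1 = 1 + L)
I(J, D) = J**2*(1 + J) (I(J, D) = (J*J)*(1 + J) = J**2*(1 + J))
h(E) = E**3*(1 + E) (h(E) = (E**2*(1 + E))*E = E**3*(1 + E))
((-9*36)*g + h(5))/(35120 + 46281) = (-9*36*28 + 5**3*(1 + 5))/(35120 + 46281) = (-324*28 + 125*6)/81401 = (-9072 + 750)*(1/81401) = -8322*1/81401 = -8322/81401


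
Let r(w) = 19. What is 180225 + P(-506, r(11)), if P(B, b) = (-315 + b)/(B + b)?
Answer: 87769871/487 ≈ 1.8023e+5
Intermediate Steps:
P(B, b) = (-315 + b)/(B + b)
180225 + P(-506, r(11)) = 180225 + (-315 + 19)/(-506 + 19) = 180225 - 296/(-487) = 180225 - 1/487*(-296) = 180225 + 296/487 = 87769871/487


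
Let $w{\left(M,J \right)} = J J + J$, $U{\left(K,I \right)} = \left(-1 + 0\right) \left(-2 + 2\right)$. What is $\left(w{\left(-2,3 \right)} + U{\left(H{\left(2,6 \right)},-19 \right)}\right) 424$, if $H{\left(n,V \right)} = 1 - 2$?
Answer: $5088$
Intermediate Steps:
$H{\left(n,V \right)} = -1$
$U{\left(K,I \right)} = 0$ ($U{\left(K,I \right)} = \left(-1\right) 0 = 0$)
$w{\left(M,J \right)} = J + J^{2}$ ($w{\left(M,J \right)} = J^{2} + J = J + J^{2}$)
$\left(w{\left(-2,3 \right)} + U{\left(H{\left(2,6 \right)},-19 \right)}\right) 424 = \left(3 \left(1 + 3\right) + 0\right) 424 = \left(3 \cdot 4 + 0\right) 424 = \left(12 + 0\right) 424 = 12 \cdot 424 = 5088$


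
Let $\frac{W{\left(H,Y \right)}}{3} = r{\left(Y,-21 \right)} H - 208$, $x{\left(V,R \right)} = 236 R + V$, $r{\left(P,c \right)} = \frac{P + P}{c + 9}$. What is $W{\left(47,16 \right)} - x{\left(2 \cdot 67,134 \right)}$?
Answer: $-32758$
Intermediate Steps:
$r{\left(P,c \right)} = \frac{2 P}{9 + c}$
$x{\left(V,R \right)} = V + 236 R$
$W{\left(H,Y \right)} = -624 - \frac{H Y}{2}$ ($W{\left(H,Y \right)} = 3 \left(\frac{2 Y}{9 - 21} H - 208\right) = 3 \left(\frac{2 Y}{-12} H - 208\right) = 3 \left(2 Y \left(- \frac{1}{12}\right) H - 208\right) = 3 \left(- \frac{Y}{6} H - 208\right) = 3 \left(- \frac{H Y}{6} - 208\right) = 3 \left(-208 - \frac{H Y}{6}\right) = -624 - \frac{H Y}{2}$)
$W{\left(47,16 \right)} - x{\left(2 \cdot 67,134 \right)} = \left(-624 - \frac{47}{2} \cdot 16\right) - \left(2 \cdot 67 + 236 \cdot 134\right) = \left(-624 - 376\right) - \left(134 + 31624\right) = -1000 - 31758 = -32758$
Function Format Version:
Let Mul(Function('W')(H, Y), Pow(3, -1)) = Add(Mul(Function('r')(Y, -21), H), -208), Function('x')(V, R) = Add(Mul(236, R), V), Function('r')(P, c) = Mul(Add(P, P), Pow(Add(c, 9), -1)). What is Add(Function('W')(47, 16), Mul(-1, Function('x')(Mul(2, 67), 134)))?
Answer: -32758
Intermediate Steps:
Function('r')(P, c) = Mul(2, P, Pow(Add(9, c), -1)) (Function('r')(P, c) = Mul(Mul(2, P), Pow(Add(9, c), -1)) = Mul(2, P, Pow(Add(9, c), -1)))
Function('x')(V, R) = Add(V, Mul(236, R))
Function('W')(H, Y) = Add(-624, Mul(Rational(-1, 2), H, Y)) (Function('W')(H, Y) = Mul(3, Add(Mul(Mul(2, Y, Pow(Add(9, -21), -1)), H), -208)) = Mul(3, Add(Mul(Mul(2, Y, Pow(-12, -1)), H), -208)) = Mul(3, Add(Mul(Mul(2, Y, Rational(-1, 12)), H), -208)) = Mul(3, Add(Mul(Mul(Rational(-1, 6), Y), H), -208)) = Mul(3, Add(Mul(Rational(-1, 6), H, Y), -208)) = Mul(3, Add(-208, Mul(Rational(-1, 6), H, Y))) = Add(-624, Mul(Rational(-1, 2), H, Y)))
Add(Function('W')(47, 16), Mul(-1, Function('x')(Mul(2, 67), 134))) = Add(Add(-624, Mul(Rational(-1, 2), 47, 16)), Mul(-1, Add(Mul(2, 67), Mul(236, 134)))) = Add(Add(-624, -376), Mul(-1, Add(134, 31624))) = Add(-1000, Mul(-1, 31758)) = Add(-1000, -31758) = -32758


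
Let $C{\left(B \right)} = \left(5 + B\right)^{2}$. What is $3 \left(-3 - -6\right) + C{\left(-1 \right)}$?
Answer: $25$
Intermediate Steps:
$3 \left(-3 - -6\right) + C{\left(-1 \right)} = 3 \left(-3 - -6\right) + \left(5 - 1\right)^{2} = 3 \left(-3 + 6\right) + 4^{2} = 3 \cdot 3 + 16 = 9 + 16 = 25$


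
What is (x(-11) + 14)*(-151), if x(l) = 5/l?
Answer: -22499/11 ≈ -2045.4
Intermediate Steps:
(x(-11) + 14)*(-151) = (5/(-11) + 14)*(-151) = (5*(-1/11) + 14)*(-151) = (-5/11 + 14)*(-151) = (149/11)*(-151) = -22499/11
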